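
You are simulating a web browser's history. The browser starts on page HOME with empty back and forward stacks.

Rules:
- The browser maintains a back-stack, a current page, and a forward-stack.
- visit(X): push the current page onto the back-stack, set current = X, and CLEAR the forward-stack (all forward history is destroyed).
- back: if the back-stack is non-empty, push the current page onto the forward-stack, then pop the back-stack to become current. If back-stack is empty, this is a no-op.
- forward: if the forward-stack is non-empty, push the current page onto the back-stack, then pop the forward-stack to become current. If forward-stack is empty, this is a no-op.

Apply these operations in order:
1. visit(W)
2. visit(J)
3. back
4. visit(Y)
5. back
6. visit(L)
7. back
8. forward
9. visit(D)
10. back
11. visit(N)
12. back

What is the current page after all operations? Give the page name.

After 1 (visit(W)): cur=W back=1 fwd=0
After 2 (visit(J)): cur=J back=2 fwd=0
After 3 (back): cur=W back=1 fwd=1
After 4 (visit(Y)): cur=Y back=2 fwd=0
After 5 (back): cur=W back=1 fwd=1
After 6 (visit(L)): cur=L back=2 fwd=0
After 7 (back): cur=W back=1 fwd=1
After 8 (forward): cur=L back=2 fwd=0
After 9 (visit(D)): cur=D back=3 fwd=0
After 10 (back): cur=L back=2 fwd=1
After 11 (visit(N)): cur=N back=3 fwd=0
After 12 (back): cur=L back=2 fwd=1

Answer: L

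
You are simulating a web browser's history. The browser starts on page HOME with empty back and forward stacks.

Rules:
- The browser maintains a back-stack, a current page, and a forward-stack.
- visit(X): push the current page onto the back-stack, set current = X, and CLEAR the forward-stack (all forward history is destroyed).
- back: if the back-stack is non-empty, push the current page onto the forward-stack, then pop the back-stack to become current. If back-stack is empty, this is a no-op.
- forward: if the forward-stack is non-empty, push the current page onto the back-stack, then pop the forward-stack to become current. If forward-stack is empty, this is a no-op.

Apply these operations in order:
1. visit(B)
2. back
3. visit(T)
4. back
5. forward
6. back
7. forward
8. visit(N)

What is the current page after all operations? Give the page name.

After 1 (visit(B)): cur=B back=1 fwd=0
After 2 (back): cur=HOME back=0 fwd=1
After 3 (visit(T)): cur=T back=1 fwd=0
After 4 (back): cur=HOME back=0 fwd=1
After 5 (forward): cur=T back=1 fwd=0
After 6 (back): cur=HOME back=0 fwd=1
After 7 (forward): cur=T back=1 fwd=0
After 8 (visit(N)): cur=N back=2 fwd=0

Answer: N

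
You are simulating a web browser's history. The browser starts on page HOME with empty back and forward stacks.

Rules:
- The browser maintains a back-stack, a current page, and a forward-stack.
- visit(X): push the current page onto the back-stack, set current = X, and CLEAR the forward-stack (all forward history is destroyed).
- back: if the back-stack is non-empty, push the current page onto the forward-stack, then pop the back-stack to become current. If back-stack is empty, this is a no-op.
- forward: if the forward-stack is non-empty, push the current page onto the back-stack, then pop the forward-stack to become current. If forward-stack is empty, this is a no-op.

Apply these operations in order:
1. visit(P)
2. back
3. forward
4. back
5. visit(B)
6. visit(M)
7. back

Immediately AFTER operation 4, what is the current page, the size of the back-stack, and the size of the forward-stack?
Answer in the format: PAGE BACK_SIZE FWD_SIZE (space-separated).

After 1 (visit(P)): cur=P back=1 fwd=0
After 2 (back): cur=HOME back=0 fwd=1
After 3 (forward): cur=P back=1 fwd=0
After 4 (back): cur=HOME back=0 fwd=1

HOME 0 1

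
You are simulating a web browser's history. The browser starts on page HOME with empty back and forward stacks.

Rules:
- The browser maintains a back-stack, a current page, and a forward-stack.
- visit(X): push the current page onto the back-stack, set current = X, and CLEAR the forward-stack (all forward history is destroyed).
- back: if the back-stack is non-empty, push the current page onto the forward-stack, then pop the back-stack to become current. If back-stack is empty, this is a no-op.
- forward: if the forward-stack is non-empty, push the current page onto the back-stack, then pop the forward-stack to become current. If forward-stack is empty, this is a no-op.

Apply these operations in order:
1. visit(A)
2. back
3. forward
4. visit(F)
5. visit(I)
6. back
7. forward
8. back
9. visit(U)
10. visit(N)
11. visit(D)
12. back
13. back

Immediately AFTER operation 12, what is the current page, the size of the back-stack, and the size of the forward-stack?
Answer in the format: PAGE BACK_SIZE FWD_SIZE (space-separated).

After 1 (visit(A)): cur=A back=1 fwd=0
After 2 (back): cur=HOME back=0 fwd=1
After 3 (forward): cur=A back=1 fwd=0
After 4 (visit(F)): cur=F back=2 fwd=0
After 5 (visit(I)): cur=I back=3 fwd=0
After 6 (back): cur=F back=2 fwd=1
After 7 (forward): cur=I back=3 fwd=0
After 8 (back): cur=F back=2 fwd=1
After 9 (visit(U)): cur=U back=3 fwd=0
After 10 (visit(N)): cur=N back=4 fwd=0
After 11 (visit(D)): cur=D back=5 fwd=0
After 12 (back): cur=N back=4 fwd=1

N 4 1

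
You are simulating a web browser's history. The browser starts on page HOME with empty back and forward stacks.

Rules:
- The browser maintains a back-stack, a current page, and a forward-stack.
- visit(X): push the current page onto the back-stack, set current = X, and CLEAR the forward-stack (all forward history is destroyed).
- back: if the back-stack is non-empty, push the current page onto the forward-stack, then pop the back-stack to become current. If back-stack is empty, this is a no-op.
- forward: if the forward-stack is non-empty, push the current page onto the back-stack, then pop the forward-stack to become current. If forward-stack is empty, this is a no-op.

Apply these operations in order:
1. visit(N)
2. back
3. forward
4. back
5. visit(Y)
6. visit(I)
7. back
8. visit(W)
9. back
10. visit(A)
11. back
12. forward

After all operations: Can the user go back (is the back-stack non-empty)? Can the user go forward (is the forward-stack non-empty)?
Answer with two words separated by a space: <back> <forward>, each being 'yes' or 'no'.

Answer: yes no

Derivation:
After 1 (visit(N)): cur=N back=1 fwd=0
After 2 (back): cur=HOME back=0 fwd=1
After 3 (forward): cur=N back=1 fwd=0
After 4 (back): cur=HOME back=0 fwd=1
After 5 (visit(Y)): cur=Y back=1 fwd=0
After 6 (visit(I)): cur=I back=2 fwd=0
After 7 (back): cur=Y back=1 fwd=1
After 8 (visit(W)): cur=W back=2 fwd=0
After 9 (back): cur=Y back=1 fwd=1
After 10 (visit(A)): cur=A back=2 fwd=0
After 11 (back): cur=Y back=1 fwd=1
After 12 (forward): cur=A back=2 fwd=0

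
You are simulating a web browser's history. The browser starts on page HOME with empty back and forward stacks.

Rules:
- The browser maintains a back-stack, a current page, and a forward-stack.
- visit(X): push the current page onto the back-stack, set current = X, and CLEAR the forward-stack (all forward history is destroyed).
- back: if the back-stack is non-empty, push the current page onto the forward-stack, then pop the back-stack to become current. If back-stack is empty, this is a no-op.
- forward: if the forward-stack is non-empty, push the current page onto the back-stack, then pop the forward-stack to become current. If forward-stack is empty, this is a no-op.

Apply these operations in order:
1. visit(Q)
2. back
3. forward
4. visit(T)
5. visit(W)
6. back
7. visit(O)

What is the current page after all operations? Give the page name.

After 1 (visit(Q)): cur=Q back=1 fwd=0
After 2 (back): cur=HOME back=0 fwd=1
After 3 (forward): cur=Q back=1 fwd=0
After 4 (visit(T)): cur=T back=2 fwd=0
After 5 (visit(W)): cur=W back=3 fwd=0
After 6 (back): cur=T back=2 fwd=1
After 7 (visit(O)): cur=O back=3 fwd=0

Answer: O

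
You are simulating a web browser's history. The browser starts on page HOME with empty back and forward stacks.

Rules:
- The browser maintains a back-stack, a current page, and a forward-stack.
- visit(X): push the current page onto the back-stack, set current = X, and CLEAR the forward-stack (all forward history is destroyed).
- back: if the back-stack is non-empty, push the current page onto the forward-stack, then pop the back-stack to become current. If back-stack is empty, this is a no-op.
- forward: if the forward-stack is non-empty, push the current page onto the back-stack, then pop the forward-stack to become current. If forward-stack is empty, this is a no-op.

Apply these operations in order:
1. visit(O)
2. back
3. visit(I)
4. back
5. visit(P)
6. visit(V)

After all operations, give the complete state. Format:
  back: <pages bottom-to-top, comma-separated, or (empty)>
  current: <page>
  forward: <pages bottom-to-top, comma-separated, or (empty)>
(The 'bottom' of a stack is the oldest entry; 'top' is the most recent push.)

Answer: back: HOME,P
current: V
forward: (empty)

Derivation:
After 1 (visit(O)): cur=O back=1 fwd=0
After 2 (back): cur=HOME back=0 fwd=1
After 3 (visit(I)): cur=I back=1 fwd=0
After 4 (back): cur=HOME back=0 fwd=1
After 5 (visit(P)): cur=P back=1 fwd=0
After 6 (visit(V)): cur=V back=2 fwd=0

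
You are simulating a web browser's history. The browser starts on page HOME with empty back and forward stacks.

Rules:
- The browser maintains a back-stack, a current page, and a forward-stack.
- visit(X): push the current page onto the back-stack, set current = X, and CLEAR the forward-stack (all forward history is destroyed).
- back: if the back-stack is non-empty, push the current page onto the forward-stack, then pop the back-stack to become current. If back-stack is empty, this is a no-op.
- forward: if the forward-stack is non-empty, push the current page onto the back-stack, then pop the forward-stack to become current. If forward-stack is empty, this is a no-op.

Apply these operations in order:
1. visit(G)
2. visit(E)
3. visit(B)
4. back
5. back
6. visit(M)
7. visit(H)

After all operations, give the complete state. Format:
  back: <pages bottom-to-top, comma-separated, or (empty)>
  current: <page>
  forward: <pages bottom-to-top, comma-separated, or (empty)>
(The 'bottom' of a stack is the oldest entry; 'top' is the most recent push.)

After 1 (visit(G)): cur=G back=1 fwd=0
After 2 (visit(E)): cur=E back=2 fwd=0
After 3 (visit(B)): cur=B back=3 fwd=0
After 4 (back): cur=E back=2 fwd=1
After 5 (back): cur=G back=1 fwd=2
After 6 (visit(M)): cur=M back=2 fwd=0
After 7 (visit(H)): cur=H back=3 fwd=0

Answer: back: HOME,G,M
current: H
forward: (empty)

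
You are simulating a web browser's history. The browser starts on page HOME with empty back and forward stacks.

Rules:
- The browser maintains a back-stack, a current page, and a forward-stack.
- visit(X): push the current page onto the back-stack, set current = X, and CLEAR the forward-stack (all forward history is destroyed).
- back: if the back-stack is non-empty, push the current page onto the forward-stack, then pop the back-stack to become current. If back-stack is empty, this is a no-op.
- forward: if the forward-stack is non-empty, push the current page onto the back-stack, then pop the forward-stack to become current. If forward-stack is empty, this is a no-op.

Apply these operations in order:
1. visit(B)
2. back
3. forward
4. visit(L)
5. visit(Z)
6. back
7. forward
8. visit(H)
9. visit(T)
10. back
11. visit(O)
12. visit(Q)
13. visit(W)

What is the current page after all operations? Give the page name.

Answer: W

Derivation:
After 1 (visit(B)): cur=B back=1 fwd=0
After 2 (back): cur=HOME back=0 fwd=1
After 3 (forward): cur=B back=1 fwd=0
After 4 (visit(L)): cur=L back=2 fwd=0
After 5 (visit(Z)): cur=Z back=3 fwd=0
After 6 (back): cur=L back=2 fwd=1
After 7 (forward): cur=Z back=3 fwd=0
After 8 (visit(H)): cur=H back=4 fwd=0
After 9 (visit(T)): cur=T back=5 fwd=0
After 10 (back): cur=H back=4 fwd=1
After 11 (visit(O)): cur=O back=5 fwd=0
After 12 (visit(Q)): cur=Q back=6 fwd=0
After 13 (visit(W)): cur=W back=7 fwd=0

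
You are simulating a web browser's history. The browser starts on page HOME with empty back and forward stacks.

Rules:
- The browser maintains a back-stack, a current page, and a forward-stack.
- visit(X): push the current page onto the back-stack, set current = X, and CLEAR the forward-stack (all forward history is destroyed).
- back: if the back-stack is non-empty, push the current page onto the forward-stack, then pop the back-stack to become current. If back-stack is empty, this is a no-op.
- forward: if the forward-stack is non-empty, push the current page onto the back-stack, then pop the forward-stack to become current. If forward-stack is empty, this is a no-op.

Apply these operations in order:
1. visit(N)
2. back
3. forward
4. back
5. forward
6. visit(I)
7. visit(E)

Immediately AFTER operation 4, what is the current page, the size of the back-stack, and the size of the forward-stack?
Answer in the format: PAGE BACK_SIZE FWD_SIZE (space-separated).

After 1 (visit(N)): cur=N back=1 fwd=0
After 2 (back): cur=HOME back=0 fwd=1
After 3 (forward): cur=N back=1 fwd=0
After 4 (back): cur=HOME back=0 fwd=1

HOME 0 1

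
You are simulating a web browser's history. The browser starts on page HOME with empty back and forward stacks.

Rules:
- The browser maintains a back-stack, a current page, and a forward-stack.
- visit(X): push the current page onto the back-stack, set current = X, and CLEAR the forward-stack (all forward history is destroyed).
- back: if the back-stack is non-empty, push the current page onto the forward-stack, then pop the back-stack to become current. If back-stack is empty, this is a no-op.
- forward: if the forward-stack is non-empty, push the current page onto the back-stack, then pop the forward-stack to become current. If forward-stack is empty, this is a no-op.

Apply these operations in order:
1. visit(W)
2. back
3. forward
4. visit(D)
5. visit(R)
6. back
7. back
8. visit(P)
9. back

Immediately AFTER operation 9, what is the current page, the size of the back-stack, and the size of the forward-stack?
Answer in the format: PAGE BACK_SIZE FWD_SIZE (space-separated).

After 1 (visit(W)): cur=W back=1 fwd=0
After 2 (back): cur=HOME back=0 fwd=1
After 3 (forward): cur=W back=1 fwd=0
After 4 (visit(D)): cur=D back=2 fwd=0
After 5 (visit(R)): cur=R back=3 fwd=0
After 6 (back): cur=D back=2 fwd=1
After 7 (back): cur=W back=1 fwd=2
After 8 (visit(P)): cur=P back=2 fwd=0
After 9 (back): cur=W back=1 fwd=1

W 1 1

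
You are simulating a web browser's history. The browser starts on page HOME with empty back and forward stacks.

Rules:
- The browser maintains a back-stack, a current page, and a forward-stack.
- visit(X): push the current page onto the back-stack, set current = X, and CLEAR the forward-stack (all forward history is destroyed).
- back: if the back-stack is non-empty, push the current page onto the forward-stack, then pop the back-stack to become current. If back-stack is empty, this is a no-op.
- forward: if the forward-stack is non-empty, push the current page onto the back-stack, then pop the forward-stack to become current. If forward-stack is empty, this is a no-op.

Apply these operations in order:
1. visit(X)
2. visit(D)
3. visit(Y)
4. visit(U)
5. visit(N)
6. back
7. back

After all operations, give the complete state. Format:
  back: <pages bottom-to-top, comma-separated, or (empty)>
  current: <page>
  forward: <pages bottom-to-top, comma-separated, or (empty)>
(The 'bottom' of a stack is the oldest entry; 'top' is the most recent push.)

Answer: back: HOME,X,D
current: Y
forward: N,U

Derivation:
After 1 (visit(X)): cur=X back=1 fwd=0
After 2 (visit(D)): cur=D back=2 fwd=0
After 3 (visit(Y)): cur=Y back=3 fwd=0
After 4 (visit(U)): cur=U back=4 fwd=0
After 5 (visit(N)): cur=N back=5 fwd=0
After 6 (back): cur=U back=4 fwd=1
After 7 (back): cur=Y back=3 fwd=2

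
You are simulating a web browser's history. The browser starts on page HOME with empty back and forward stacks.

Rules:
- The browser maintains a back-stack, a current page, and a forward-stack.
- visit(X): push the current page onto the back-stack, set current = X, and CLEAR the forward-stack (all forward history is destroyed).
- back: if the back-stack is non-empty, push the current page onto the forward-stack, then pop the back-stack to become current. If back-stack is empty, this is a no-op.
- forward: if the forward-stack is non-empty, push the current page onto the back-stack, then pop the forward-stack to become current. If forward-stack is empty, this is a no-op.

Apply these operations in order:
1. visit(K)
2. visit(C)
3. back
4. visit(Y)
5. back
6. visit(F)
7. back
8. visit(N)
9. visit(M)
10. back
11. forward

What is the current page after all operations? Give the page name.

Answer: M

Derivation:
After 1 (visit(K)): cur=K back=1 fwd=0
After 2 (visit(C)): cur=C back=2 fwd=0
After 3 (back): cur=K back=1 fwd=1
After 4 (visit(Y)): cur=Y back=2 fwd=0
After 5 (back): cur=K back=1 fwd=1
After 6 (visit(F)): cur=F back=2 fwd=0
After 7 (back): cur=K back=1 fwd=1
After 8 (visit(N)): cur=N back=2 fwd=0
After 9 (visit(M)): cur=M back=3 fwd=0
After 10 (back): cur=N back=2 fwd=1
After 11 (forward): cur=M back=3 fwd=0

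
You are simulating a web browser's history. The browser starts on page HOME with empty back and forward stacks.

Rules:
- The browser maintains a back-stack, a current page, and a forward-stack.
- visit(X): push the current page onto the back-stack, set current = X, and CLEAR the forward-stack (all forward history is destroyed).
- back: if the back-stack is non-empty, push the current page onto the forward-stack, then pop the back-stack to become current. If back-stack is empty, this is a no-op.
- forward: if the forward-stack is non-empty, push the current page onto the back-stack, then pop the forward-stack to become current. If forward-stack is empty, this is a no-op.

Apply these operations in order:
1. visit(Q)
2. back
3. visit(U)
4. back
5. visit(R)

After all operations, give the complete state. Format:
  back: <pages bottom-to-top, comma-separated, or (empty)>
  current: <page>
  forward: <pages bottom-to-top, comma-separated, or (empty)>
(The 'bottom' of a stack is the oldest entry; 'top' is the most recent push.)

Answer: back: HOME
current: R
forward: (empty)

Derivation:
After 1 (visit(Q)): cur=Q back=1 fwd=0
After 2 (back): cur=HOME back=0 fwd=1
After 3 (visit(U)): cur=U back=1 fwd=0
After 4 (back): cur=HOME back=0 fwd=1
After 5 (visit(R)): cur=R back=1 fwd=0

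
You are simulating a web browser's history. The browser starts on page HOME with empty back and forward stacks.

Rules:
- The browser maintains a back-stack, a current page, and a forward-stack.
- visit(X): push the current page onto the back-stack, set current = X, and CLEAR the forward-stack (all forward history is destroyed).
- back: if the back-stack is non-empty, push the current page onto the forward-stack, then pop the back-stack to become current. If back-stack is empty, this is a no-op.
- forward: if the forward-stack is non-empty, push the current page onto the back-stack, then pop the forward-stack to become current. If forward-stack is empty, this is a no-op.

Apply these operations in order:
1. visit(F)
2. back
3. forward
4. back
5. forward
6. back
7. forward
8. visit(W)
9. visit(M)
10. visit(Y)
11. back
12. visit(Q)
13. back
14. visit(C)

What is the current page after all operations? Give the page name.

After 1 (visit(F)): cur=F back=1 fwd=0
After 2 (back): cur=HOME back=0 fwd=1
After 3 (forward): cur=F back=1 fwd=0
After 4 (back): cur=HOME back=0 fwd=1
After 5 (forward): cur=F back=1 fwd=0
After 6 (back): cur=HOME back=0 fwd=1
After 7 (forward): cur=F back=1 fwd=0
After 8 (visit(W)): cur=W back=2 fwd=0
After 9 (visit(M)): cur=M back=3 fwd=0
After 10 (visit(Y)): cur=Y back=4 fwd=0
After 11 (back): cur=M back=3 fwd=1
After 12 (visit(Q)): cur=Q back=4 fwd=0
After 13 (back): cur=M back=3 fwd=1
After 14 (visit(C)): cur=C back=4 fwd=0

Answer: C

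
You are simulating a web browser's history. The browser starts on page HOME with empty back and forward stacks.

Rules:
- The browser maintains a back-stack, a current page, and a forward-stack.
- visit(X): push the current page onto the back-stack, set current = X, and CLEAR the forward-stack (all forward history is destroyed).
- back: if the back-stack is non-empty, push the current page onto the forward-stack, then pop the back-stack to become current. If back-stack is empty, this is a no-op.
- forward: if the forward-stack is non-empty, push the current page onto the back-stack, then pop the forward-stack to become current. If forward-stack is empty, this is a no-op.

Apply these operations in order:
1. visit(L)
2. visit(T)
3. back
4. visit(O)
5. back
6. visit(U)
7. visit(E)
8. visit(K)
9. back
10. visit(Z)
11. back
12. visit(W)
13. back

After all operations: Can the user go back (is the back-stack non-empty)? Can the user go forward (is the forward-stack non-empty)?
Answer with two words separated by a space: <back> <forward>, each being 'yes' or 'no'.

After 1 (visit(L)): cur=L back=1 fwd=0
After 2 (visit(T)): cur=T back=2 fwd=0
After 3 (back): cur=L back=1 fwd=1
After 4 (visit(O)): cur=O back=2 fwd=0
After 5 (back): cur=L back=1 fwd=1
After 6 (visit(U)): cur=U back=2 fwd=0
After 7 (visit(E)): cur=E back=3 fwd=0
After 8 (visit(K)): cur=K back=4 fwd=0
After 9 (back): cur=E back=3 fwd=1
After 10 (visit(Z)): cur=Z back=4 fwd=0
After 11 (back): cur=E back=3 fwd=1
After 12 (visit(W)): cur=W back=4 fwd=0
After 13 (back): cur=E back=3 fwd=1

Answer: yes yes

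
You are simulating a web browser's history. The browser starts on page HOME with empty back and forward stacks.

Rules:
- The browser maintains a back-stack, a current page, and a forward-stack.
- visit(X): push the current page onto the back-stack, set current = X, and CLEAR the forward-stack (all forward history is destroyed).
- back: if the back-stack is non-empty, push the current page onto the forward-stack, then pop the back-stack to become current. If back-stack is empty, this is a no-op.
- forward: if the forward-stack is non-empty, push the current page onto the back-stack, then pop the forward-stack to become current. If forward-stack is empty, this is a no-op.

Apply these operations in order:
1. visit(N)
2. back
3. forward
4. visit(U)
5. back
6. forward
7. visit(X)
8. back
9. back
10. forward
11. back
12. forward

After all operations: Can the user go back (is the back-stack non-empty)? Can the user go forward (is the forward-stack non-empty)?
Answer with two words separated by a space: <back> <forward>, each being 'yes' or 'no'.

Answer: yes yes

Derivation:
After 1 (visit(N)): cur=N back=1 fwd=0
After 2 (back): cur=HOME back=0 fwd=1
After 3 (forward): cur=N back=1 fwd=0
After 4 (visit(U)): cur=U back=2 fwd=0
After 5 (back): cur=N back=1 fwd=1
After 6 (forward): cur=U back=2 fwd=0
After 7 (visit(X)): cur=X back=3 fwd=0
After 8 (back): cur=U back=2 fwd=1
After 9 (back): cur=N back=1 fwd=2
After 10 (forward): cur=U back=2 fwd=1
After 11 (back): cur=N back=1 fwd=2
After 12 (forward): cur=U back=2 fwd=1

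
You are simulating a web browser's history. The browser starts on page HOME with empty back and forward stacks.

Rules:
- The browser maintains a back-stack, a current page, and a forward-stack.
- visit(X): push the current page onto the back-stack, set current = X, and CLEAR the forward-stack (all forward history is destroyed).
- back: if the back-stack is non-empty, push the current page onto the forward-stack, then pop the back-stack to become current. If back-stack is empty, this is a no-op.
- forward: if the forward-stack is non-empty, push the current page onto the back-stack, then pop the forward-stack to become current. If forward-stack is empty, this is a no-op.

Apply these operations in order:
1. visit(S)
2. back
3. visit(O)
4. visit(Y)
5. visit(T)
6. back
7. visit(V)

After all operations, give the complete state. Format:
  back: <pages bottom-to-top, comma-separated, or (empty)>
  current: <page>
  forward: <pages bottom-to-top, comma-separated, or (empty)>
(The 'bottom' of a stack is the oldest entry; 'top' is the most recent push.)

After 1 (visit(S)): cur=S back=1 fwd=0
After 2 (back): cur=HOME back=0 fwd=1
After 3 (visit(O)): cur=O back=1 fwd=0
After 4 (visit(Y)): cur=Y back=2 fwd=0
After 5 (visit(T)): cur=T back=3 fwd=0
After 6 (back): cur=Y back=2 fwd=1
After 7 (visit(V)): cur=V back=3 fwd=0

Answer: back: HOME,O,Y
current: V
forward: (empty)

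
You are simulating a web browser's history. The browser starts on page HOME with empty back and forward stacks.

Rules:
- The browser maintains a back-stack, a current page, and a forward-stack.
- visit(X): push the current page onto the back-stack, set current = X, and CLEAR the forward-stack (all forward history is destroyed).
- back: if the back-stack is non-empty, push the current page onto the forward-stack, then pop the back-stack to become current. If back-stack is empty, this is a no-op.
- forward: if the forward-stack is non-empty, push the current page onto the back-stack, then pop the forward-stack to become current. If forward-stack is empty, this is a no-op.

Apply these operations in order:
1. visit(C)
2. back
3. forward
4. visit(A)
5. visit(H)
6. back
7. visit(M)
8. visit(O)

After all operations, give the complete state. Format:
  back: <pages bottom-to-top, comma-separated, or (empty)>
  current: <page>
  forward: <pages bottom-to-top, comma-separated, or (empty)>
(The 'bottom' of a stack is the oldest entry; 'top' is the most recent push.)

After 1 (visit(C)): cur=C back=1 fwd=0
After 2 (back): cur=HOME back=0 fwd=1
After 3 (forward): cur=C back=1 fwd=0
After 4 (visit(A)): cur=A back=2 fwd=0
After 5 (visit(H)): cur=H back=3 fwd=0
After 6 (back): cur=A back=2 fwd=1
After 7 (visit(M)): cur=M back=3 fwd=0
After 8 (visit(O)): cur=O back=4 fwd=0

Answer: back: HOME,C,A,M
current: O
forward: (empty)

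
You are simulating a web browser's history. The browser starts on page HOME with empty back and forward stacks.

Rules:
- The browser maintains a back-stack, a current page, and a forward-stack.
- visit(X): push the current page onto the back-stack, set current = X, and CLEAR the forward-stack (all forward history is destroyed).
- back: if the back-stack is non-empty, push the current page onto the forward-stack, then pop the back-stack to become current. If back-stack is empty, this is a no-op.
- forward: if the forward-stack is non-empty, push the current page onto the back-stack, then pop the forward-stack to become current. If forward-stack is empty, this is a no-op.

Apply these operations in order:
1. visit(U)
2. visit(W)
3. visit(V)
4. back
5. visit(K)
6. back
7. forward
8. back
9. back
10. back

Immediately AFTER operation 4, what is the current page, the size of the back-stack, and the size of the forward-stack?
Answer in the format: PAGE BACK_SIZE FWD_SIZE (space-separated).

After 1 (visit(U)): cur=U back=1 fwd=0
After 2 (visit(W)): cur=W back=2 fwd=0
After 3 (visit(V)): cur=V back=3 fwd=0
After 4 (back): cur=W back=2 fwd=1

W 2 1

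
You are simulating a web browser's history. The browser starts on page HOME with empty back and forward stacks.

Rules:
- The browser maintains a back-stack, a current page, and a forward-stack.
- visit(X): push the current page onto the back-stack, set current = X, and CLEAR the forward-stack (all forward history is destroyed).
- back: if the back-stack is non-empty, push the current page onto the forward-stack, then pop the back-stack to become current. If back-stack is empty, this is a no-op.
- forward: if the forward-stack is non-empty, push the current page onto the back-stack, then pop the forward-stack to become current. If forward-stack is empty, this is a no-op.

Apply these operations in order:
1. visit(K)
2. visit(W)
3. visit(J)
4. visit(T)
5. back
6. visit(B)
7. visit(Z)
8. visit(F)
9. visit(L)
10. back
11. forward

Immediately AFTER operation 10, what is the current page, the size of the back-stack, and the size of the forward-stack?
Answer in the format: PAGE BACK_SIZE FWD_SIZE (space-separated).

After 1 (visit(K)): cur=K back=1 fwd=0
After 2 (visit(W)): cur=W back=2 fwd=0
After 3 (visit(J)): cur=J back=3 fwd=0
After 4 (visit(T)): cur=T back=4 fwd=0
After 5 (back): cur=J back=3 fwd=1
After 6 (visit(B)): cur=B back=4 fwd=0
After 7 (visit(Z)): cur=Z back=5 fwd=0
After 8 (visit(F)): cur=F back=6 fwd=0
After 9 (visit(L)): cur=L back=7 fwd=0
After 10 (back): cur=F back=6 fwd=1

F 6 1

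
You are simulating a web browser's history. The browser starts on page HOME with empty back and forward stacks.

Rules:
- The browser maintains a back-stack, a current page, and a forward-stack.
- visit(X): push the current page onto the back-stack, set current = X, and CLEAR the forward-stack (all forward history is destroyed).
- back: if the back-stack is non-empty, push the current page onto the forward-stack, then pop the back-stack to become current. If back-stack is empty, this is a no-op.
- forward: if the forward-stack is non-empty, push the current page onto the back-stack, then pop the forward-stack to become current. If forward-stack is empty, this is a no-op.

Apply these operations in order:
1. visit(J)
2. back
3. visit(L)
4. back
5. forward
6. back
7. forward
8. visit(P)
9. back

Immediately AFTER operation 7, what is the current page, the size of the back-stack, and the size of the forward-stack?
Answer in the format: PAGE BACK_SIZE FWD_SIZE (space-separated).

After 1 (visit(J)): cur=J back=1 fwd=0
After 2 (back): cur=HOME back=0 fwd=1
After 3 (visit(L)): cur=L back=1 fwd=0
After 4 (back): cur=HOME back=0 fwd=1
After 5 (forward): cur=L back=1 fwd=0
After 6 (back): cur=HOME back=0 fwd=1
After 7 (forward): cur=L back=1 fwd=0

L 1 0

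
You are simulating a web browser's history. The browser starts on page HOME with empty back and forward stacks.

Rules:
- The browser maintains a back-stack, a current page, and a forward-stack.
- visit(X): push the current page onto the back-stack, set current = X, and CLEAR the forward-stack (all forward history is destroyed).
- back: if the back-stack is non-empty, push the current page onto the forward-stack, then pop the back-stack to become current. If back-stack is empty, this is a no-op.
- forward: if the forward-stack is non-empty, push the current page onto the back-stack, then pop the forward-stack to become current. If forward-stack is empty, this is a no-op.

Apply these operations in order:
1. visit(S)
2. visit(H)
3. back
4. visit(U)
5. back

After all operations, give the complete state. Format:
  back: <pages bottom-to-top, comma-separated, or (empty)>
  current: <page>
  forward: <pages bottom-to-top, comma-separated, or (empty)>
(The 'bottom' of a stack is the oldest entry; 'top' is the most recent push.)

Answer: back: HOME
current: S
forward: U

Derivation:
After 1 (visit(S)): cur=S back=1 fwd=0
After 2 (visit(H)): cur=H back=2 fwd=0
After 3 (back): cur=S back=1 fwd=1
After 4 (visit(U)): cur=U back=2 fwd=0
After 5 (back): cur=S back=1 fwd=1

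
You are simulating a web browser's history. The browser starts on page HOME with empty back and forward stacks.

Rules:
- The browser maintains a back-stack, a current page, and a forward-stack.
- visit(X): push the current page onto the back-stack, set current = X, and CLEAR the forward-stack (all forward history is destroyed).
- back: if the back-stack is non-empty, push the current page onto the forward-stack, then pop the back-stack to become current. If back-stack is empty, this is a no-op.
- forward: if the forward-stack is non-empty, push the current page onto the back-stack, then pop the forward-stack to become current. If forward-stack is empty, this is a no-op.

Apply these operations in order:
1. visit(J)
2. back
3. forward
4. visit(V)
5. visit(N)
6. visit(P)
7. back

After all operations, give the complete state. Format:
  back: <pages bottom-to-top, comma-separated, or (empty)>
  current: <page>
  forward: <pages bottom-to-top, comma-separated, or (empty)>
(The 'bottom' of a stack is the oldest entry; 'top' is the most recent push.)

After 1 (visit(J)): cur=J back=1 fwd=0
After 2 (back): cur=HOME back=0 fwd=1
After 3 (forward): cur=J back=1 fwd=0
After 4 (visit(V)): cur=V back=2 fwd=0
After 5 (visit(N)): cur=N back=3 fwd=0
After 6 (visit(P)): cur=P back=4 fwd=0
After 7 (back): cur=N back=3 fwd=1

Answer: back: HOME,J,V
current: N
forward: P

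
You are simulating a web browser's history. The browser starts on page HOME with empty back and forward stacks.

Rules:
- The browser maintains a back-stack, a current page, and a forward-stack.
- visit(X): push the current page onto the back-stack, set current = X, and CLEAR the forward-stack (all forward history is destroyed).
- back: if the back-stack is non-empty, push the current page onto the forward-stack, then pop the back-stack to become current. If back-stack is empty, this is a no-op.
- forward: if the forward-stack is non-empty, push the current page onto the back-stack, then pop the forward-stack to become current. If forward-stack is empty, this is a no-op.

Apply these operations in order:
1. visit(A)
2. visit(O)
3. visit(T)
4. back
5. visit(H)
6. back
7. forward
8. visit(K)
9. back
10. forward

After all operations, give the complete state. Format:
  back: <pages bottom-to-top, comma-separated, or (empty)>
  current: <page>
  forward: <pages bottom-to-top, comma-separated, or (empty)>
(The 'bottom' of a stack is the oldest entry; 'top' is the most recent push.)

Answer: back: HOME,A,O,H
current: K
forward: (empty)

Derivation:
After 1 (visit(A)): cur=A back=1 fwd=0
After 2 (visit(O)): cur=O back=2 fwd=0
After 3 (visit(T)): cur=T back=3 fwd=0
After 4 (back): cur=O back=2 fwd=1
After 5 (visit(H)): cur=H back=3 fwd=0
After 6 (back): cur=O back=2 fwd=1
After 7 (forward): cur=H back=3 fwd=0
After 8 (visit(K)): cur=K back=4 fwd=0
After 9 (back): cur=H back=3 fwd=1
After 10 (forward): cur=K back=4 fwd=0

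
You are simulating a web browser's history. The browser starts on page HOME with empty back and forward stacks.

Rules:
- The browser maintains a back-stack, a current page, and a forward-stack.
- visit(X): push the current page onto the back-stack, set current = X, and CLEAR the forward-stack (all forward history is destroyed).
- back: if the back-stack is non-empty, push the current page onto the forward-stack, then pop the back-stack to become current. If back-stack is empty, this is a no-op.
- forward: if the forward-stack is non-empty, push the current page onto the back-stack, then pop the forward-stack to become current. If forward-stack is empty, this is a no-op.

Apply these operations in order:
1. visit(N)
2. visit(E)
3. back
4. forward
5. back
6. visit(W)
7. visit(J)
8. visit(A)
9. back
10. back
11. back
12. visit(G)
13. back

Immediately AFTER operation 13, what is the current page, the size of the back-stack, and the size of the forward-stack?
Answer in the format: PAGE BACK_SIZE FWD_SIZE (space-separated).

After 1 (visit(N)): cur=N back=1 fwd=0
After 2 (visit(E)): cur=E back=2 fwd=0
After 3 (back): cur=N back=1 fwd=1
After 4 (forward): cur=E back=2 fwd=0
After 5 (back): cur=N back=1 fwd=1
After 6 (visit(W)): cur=W back=2 fwd=0
After 7 (visit(J)): cur=J back=3 fwd=0
After 8 (visit(A)): cur=A back=4 fwd=0
After 9 (back): cur=J back=3 fwd=1
After 10 (back): cur=W back=2 fwd=2
After 11 (back): cur=N back=1 fwd=3
After 12 (visit(G)): cur=G back=2 fwd=0
After 13 (back): cur=N back=1 fwd=1

N 1 1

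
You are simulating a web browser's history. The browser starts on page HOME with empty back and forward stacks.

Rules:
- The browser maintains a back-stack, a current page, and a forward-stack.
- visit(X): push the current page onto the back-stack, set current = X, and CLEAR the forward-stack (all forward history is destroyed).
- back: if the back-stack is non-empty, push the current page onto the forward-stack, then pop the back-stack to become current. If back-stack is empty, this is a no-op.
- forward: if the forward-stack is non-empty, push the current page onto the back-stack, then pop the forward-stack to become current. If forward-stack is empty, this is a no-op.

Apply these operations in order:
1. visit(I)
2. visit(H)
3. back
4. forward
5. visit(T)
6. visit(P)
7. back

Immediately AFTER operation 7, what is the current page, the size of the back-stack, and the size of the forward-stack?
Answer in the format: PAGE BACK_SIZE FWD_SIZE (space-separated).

After 1 (visit(I)): cur=I back=1 fwd=0
After 2 (visit(H)): cur=H back=2 fwd=0
After 3 (back): cur=I back=1 fwd=1
After 4 (forward): cur=H back=2 fwd=0
After 5 (visit(T)): cur=T back=3 fwd=0
After 6 (visit(P)): cur=P back=4 fwd=0
After 7 (back): cur=T back=3 fwd=1

T 3 1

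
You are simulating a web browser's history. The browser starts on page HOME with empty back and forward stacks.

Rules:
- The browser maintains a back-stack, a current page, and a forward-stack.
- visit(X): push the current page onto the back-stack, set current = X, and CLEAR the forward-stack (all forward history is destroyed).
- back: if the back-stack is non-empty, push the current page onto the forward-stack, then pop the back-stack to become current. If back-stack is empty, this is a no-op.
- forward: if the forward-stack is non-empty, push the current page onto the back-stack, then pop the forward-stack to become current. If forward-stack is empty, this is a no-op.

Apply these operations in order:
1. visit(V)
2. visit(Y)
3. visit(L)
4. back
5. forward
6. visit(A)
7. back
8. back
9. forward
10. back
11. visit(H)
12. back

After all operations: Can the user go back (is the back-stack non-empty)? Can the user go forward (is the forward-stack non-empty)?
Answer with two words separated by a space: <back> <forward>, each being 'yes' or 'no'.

Answer: yes yes

Derivation:
After 1 (visit(V)): cur=V back=1 fwd=0
After 2 (visit(Y)): cur=Y back=2 fwd=0
After 3 (visit(L)): cur=L back=3 fwd=0
After 4 (back): cur=Y back=2 fwd=1
After 5 (forward): cur=L back=3 fwd=0
After 6 (visit(A)): cur=A back=4 fwd=0
After 7 (back): cur=L back=3 fwd=1
After 8 (back): cur=Y back=2 fwd=2
After 9 (forward): cur=L back=3 fwd=1
After 10 (back): cur=Y back=2 fwd=2
After 11 (visit(H)): cur=H back=3 fwd=0
After 12 (back): cur=Y back=2 fwd=1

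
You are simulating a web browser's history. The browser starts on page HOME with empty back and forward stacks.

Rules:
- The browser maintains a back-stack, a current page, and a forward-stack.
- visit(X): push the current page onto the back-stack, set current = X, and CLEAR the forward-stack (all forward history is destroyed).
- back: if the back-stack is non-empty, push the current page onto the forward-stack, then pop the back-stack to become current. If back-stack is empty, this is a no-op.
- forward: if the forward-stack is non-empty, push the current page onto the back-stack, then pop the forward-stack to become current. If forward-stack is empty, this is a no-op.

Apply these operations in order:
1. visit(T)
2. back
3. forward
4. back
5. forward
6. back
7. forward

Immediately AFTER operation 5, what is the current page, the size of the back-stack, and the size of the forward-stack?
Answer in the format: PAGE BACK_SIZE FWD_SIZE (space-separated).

After 1 (visit(T)): cur=T back=1 fwd=0
After 2 (back): cur=HOME back=0 fwd=1
After 3 (forward): cur=T back=1 fwd=0
After 4 (back): cur=HOME back=0 fwd=1
After 5 (forward): cur=T back=1 fwd=0

T 1 0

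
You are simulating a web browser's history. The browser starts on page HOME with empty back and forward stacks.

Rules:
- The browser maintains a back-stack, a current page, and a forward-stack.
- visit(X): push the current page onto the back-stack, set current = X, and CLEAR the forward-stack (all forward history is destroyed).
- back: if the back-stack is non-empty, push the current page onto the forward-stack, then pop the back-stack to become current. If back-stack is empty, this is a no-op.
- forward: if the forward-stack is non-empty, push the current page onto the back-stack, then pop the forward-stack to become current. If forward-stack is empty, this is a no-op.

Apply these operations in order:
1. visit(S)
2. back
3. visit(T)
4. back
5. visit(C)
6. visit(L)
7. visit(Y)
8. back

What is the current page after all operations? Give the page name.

Answer: L

Derivation:
After 1 (visit(S)): cur=S back=1 fwd=0
After 2 (back): cur=HOME back=0 fwd=1
After 3 (visit(T)): cur=T back=1 fwd=0
After 4 (back): cur=HOME back=0 fwd=1
After 5 (visit(C)): cur=C back=1 fwd=0
After 6 (visit(L)): cur=L back=2 fwd=0
After 7 (visit(Y)): cur=Y back=3 fwd=0
After 8 (back): cur=L back=2 fwd=1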